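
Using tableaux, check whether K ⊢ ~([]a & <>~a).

Valid in K

Tableau for the negation []a & <>~a:
1. []a & <>~a, 0
2. []a, 0
3. <>~a, 0
4. ~a, 1
5. a, 1
Accessibility: 0R1
Branch closes: a and ~a both at 1.
Every branch of the negation's tableau closes; the branch above is one of them.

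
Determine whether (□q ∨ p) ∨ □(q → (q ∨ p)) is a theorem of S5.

Yes, valid

Tableau for the negation ¬((□q ∨ p) ∨ □(q → (q ∨ p))):
1. ¬((□q ∨ p) ∨ □(q → (q ∨ p))), w0
2. ¬(□q ∨ p), w0
3. ¬□(q → (q ∨ p)), w0
4. ¬□q, w0
5. ¬p, w0
6. ¬(q → (q ∨ p)), w1
7. q, w1
8. ¬(q ∨ p), w1
9. ¬q, w1
10. ¬p, w1
Accessibility: w0Rw0, w0Rw1, w1Rw0, w1Rw1
Branch closes: q and ¬q both at w1.
Every branch of the negation's tableau closes; the branch above is one of them.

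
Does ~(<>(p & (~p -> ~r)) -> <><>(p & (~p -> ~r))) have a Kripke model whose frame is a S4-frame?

Unsatisfiable (every branch closes)

1. ~(<>(p & (~p -> ~r)) -> <><>(p & (~p -> ~r))), 0
2. <>(p & (~p -> ~r)), 0
3. ~<><>(p & (~p -> ~r)), 0
4. ~<>(p & (~p -> ~r)), 0
5. ~(p & (~p -> ~r)), 0
6. ~(~p -> ~r), 0
7. ~p, 0
8. r, 0
9. p & (~p -> ~r), 1
10. p, 1
11. ~p -> ~r, 1
12. ~<>(p & (~p -> ~r)), 1
13. ~(p & (~p -> ~r)), 1
14. ~r, 1
15. ~(~p -> ~r), 1
16. ~p, 1
17. r, 1
Accessibility: 0R0, 0R1, 1R1
Branch closes: p and ~p both at 1.
Every branch closes; the branch above is one of them.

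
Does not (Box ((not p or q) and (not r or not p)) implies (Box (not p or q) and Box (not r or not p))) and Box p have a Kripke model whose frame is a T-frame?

1. not (Box ((not p or q) and (not r or not p)) implies (Box (not p or q) and Box (not r or not p))) and Box p, w0
2. not (Box ((not p or q) and (not r or not p)) implies (Box (not p or q) and Box (not r or not p))), w0
3. Box p, w0
4. Box ((not p or q) and (not r or not p)), w0
5. not (Box (not p or q) and Box (not r or not p)), w0
6. p, w0
7. (not p or q) and (not r or not p), w0
8. not p or q, w0
9. not r or not p, w0
10. not Box (not r or not p), w0
11. q, w0
12. not r, w0
13. not (not r or not p), w1
14. r, w1
15. p, w1
16. (not p or q) and (not r or not p), w1
17. not p or q, w1
18. not r or not p, w1
19. q, w1
20. not p, w1
Accessibility: w0Rw0, w0Rw1, w1Rw1
Branch closes: p and not p both at w1.
Every branch closes; the branch above is one of them.

Unsatisfiable (every branch closes)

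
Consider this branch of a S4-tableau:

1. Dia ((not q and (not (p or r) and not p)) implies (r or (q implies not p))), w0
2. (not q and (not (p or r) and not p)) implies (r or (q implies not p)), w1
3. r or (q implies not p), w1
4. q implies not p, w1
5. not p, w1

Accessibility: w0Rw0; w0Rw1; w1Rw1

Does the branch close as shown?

No, open

No atom appears with both signs at the same world.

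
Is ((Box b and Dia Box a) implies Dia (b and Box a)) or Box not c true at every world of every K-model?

Yes, valid

Tableau for the negation not (((Box b and Dia Box a) implies Dia (b and Box a)) or Box not c):
1. not (((Box b and Dia Box a) implies Dia (b and Box a)) or Box not c), 0
2. not ((Box b and Dia Box a) implies Dia (b and Box a)), 0
3. not Box not c, 0
4. Box b and Dia Box a, 0
5. not Dia (b and Box a), 0
6. Box b, 0
7. Dia Box a, 0
8. c, 1
9. not (b and Box a), 1
10. b, 1
11. not Box a, 1
12. Box a, 2
13. not (b and Box a), 2
14. b, 2
15. not Box a, 2
16. not a, 3
17. not a, 4
18. a, 4
Accessibility: 0R1, 0R2, 1R3, 2R4
Branch closes: a and not a both at 4.
Every branch of the negation's tableau closes; the branch above is one of them.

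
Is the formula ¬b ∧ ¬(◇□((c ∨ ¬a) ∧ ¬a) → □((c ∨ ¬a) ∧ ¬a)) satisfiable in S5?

Unsatisfiable (every branch closes)

1. ¬b ∧ ¬(◇□((c ∨ ¬a) ∧ ¬a) → □((c ∨ ¬a) ∧ ¬a)), 0
2. ¬b, 0
3. ¬(◇□((c ∨ ¬a) ∧ ¬a) → □((c ∨ ¬a) ∧ ¬a)), 0
4. ◇□((c ∨ ¬a) ∧ ¬a), 0
5. ¬□((c ∨ ¬a) ∧ ¬a), 0
6. □((c ∨ ¬a) ∧ ¬a), 1
7. (c ∨ ¬a) ∧ ¬a, 0
8. c ∨ ¬a, 0
9. ¬a, 0
10. (c ∨ ¬a) ∧ ¬a, 1
11. c ∨ ¬a, 1
12. ¬a, 1
13. ¬((c ∨ ¬a) ∧ ¬a), 2
14. (c ∨ ¬a) ∧ ¬a, 2
15. c ∨ ¬a, 2
16. ¬a, 2
17. ¬(c ∨ ¬a), 2
18. ¬c, 2
19. a, 2
Accessibility: 0R0, 0R1, 0R2, 1R0, 1R1, 1R2, 2R0, 2R1, 2R2
Branch closes: a and ¬a both at 2.
(One branch shown.) All branches close.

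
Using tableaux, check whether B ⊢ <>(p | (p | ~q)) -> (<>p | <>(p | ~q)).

Yes, valid

Tableau for the negation ~(<>(p | (p | ~q)) -> (<>p | <>(p | ~q))):
1. ~(<>(p | (p | ~q)) -> (<>p | <>(p | ~q))), w0
2. <>(p | (p | ~q)), w0
3. ~(<>p | <>(p | ~q)), w0
4. ~<>p, w0
5. ~<>(p | ~q), w0
6. ~p, w0
7. ~(p | ~q), w0
8. q, w0
9. p | (p | ~q), w1
10. ~p, w1
11. ~(p | ~q), w1
12. q, w1
13. p | ~q, w1
14. ~q, w1
Accessibility: w0Rw0, w0Rw1, w1Rw0, w1Rw1
Branch closes: q and ~q both at w1.
All branches of the negation close; one closing branch shown above.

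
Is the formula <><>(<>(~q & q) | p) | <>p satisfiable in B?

1. <><>(<>(~q & q) | p) | <>p, w0
2. <>p, w0   [|-rule on 1 (branches; this branch)]
3. p, w1   [<>-rule on 2: fresh world w1, w0Rw1]
Accessibility: w0Rw0, w0Rw1, w1Rw0, w1Rw1

Satisfiable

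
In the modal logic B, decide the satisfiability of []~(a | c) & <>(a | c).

1. []~(a | c) & <>(a | c), w0
2. []~(a | c), w0
3. <>(a | c), w0
4. ~(a | c), w0
5. ~a, w0
6. ~c, w0
7. a | c, w1
8. ~(a | c), w1
9. ~a, w1
10. ~c, w1
11. c, w1
Accessibility: w0Rw0, w0Rw1, w1Rw0, w1Rw1
Branch closes: c and ~c both at w1.
(One branch shown.) All branches close.

Unsatisfiable (every branch closes)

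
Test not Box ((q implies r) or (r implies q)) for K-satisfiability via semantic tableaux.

1. not Box ((q implies r) or (r implies q)), w0
2. not ((q implies r) or (r implies q)), w1
3. not (q implies r), w1
4. not (r implies q), w1
5. q, w1
6. not r, w1
7. r, w1
8. not q, w1
Accessibility: w0Rw1
Branch closes: r and not r both at w1.
(One branch shown.) All branches close.

Unsatisfiable (every branch closes)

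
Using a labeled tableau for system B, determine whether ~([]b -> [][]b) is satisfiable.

Yes, satisfiable

1. ~([]b -> [][]b), w0
2. []b, w0
3. ~[][]b, w0
4. b, w0
5. ~[]b, w1
6. b, w1
7. ~b, w2
Accessibility: w0Rw0, w0Rw1, w1Rw0, w1Rw1, w1Rw2, w2Rw1, w2Rw2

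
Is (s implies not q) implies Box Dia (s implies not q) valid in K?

Not valid

Tableau for the negation not ((s implies not q) implies Box Dia (s implies not q)):
1. not ((s implies not q) implies Box Dia (s implies not q)), u
2. s implies not q, u
3. not Box Dia (s implies not q), u
4. not q, u
5. not Dia (s implies not q), v
Accessibility: uRv
The negation has an open branch (countermodel exists).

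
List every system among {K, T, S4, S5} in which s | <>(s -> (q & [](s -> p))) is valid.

K-tableau for the negation ~(s | <>(s -> (q & [](s -> p)))):
1. ~(s | <>(s -> (q & [](s -> p)))), 0
2. ~s, 0
3. ~<>(s -> (q & [](s -> p))), 0
Complete open branch: countermodel on a K-frame, so not valid in K.
T-tableau for the negation ~(s | <>(s -> (q & [](s -> p)))):
1. ~(s | <>(s -> (q & [](s -> p)))), 0
2. ~s, 0
3. ~<>(s -> (q & [](s -> p))), 0
4. ~(s -> (q & [](s -> p))), 0
5. s, 0
6. ~(q & [](s -> p)), 0
Accessibility: 0R0
Branch closes: s and ~s both at 0.
Every branch closes (one shown): valid in T, hence also in S4, S5 (every theorem of T is a theorem of S4 and S5).

T, S4, S5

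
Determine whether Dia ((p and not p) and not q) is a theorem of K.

No, not valid

Tableau for the negation not Dia ((p and not p) and not q):
1. not Dia ((p and not p) and not q), w0
The negation has an open branch (countermodel exists).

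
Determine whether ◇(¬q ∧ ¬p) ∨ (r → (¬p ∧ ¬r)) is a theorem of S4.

Tableau for the negation ¬(◇(¬q ∧ ¬p) ∨ (r → (¬p ∧ ¬r))):
1. ¬(◇(¬q ∧ ¬p) ∨ (r → (¬p ∧ ¬r))), 0
2. ¬◇(¬q ∧ ¬p), 0   [¬∨-rule on 1]
3. ¬(r → (¬p ∧ ¬r)), 0   [¬∨-rule on 1]
4. r, 0   [¬→-rule on 3]
5. ¬(¬p ∧ ¬r), 0   [¬→-rule on 3]
6. ¬(¬q ∧ ¬p), 0   [¬◇-rule on 2 via 0R0]
7. p, 0   [¬∧-rule on 6 (branches; this branch)]
Accessibility: 0R0
The negation has an open branch (countermodel exists).

Not valid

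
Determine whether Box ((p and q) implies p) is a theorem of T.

Valid in T

Tableau for the negation not Box ((p and q) implies p):
1. not Box ((p and q) implies p), 0
2. not ((p and q) implies p), 1
3. p and q, 1
4. not p, 1
5. p, 1
6. q, 1
Accessibility: 0R0, 0R1, 1R1
Branch closes: p and not p both at 1.
All branches of the negation close; one closing branch shown above.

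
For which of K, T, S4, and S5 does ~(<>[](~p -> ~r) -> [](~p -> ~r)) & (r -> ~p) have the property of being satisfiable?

K, T, S4

S4-tableau for the formula:
1. ~(<>[](~p -> ~r) -> [](~p -> ~r)) & (r -> ~p), w0
2. ~(<>[](~p -> ~r) -> [](~p -> ~r)), w0   [&-rule on 1]
3. r -> ~p, w0   [&-rule on 1]
4. <>[](~p -> ~r), w0   [~->-rule on 2]
5. ~[](~p -> ~r), w0   [~->-rule on 2]
6. ~p, w0   [->-rule on 3 (branches; this branch)]
7. [](~p -> ~r), w1   [<>-rule on 4: fresh world w1, w0Rw1]
8. ~p -> ~r, w1   [[]-rule on 7 via w1Rw1]
9. ~r, w1   [->-rule on 8 (branches; this branch)]
10. ~(~p -> ~r), w2   [~[]-rule on 5: fresh world w2, w0Rw2]
11. ~p, w2   [~->-rule on 10]
12. r, w2   [~->-rule on 10]
Accessibility: w0Rw0, w0Rw1, w0Rw2, w1Rw1, w2Rw2
Complete open branch: satisfiable in S4, hence also in K, T (this S4-model is also a K-model and a T-model).
S5-tableau for the formula:
1. ~(<>[](~p -> ~r) -> [](~p -> ~r)) & (r -> ~p), w0
2. ~(<>[](~p -> ~r) -> [](~p -> ~r)), w0   [&-rule on 1]
3. r -> ~p, w0   [&-rule on 1]
4. <>[](~p -> ~r), w0   [~->-rule on 2]
5. ~[](~p -> ~r), w0   [~->-rule on 2]
6. ~p, w0   [->-rule on 3 (branches; this branch)]
7. [](~p -> ~r), w1   [<>-rule on 4: fresh world w1, w0Rw1]
8. ~p -> ~r, w0   [[]-rule on 7 via w1Rw0]
9. ~p -> ~r, w1   [[]-rule on 7 via w1Rw1]
10. ~r, w0   [->-rule on 8 (branches; this branch)]
11. ~r, w1   [->-rule on 9 (branches; this branch)]
12. ~(~p -> ~r), w2   [~[]-rule on 5: fresh world w2, w0Rw2]
13. ~p, w2   [~->-rule on 12]
14. r, w2   [~->-rule on 12]
15. ~p -> ~r, w2   [[]-rule on 7 via w1Rw2]
16. ~r, w2   [->-rule on 15 (branches; this branch)]
Accessibility: w0Rw0, w0Rw1, w0Rw2, w1Rw0, w1Rw1, w1Rw2, w2Rw0, w2Rw1, w2Rw2
Branch closes: r and ~r both at w2.
Every branch closes (one shown): unsatisfiable in S5.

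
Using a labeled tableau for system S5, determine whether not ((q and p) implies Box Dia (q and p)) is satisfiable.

Unsatisfiable (every branch closes)

1. not ((q and p) implies Box Dia (q and p)), w0
2. q and p, w0   [neg-implies-rule on 1]
3. not Box Dia (q and p), w0   [neg-implies-rule on 1]
4. q, w0   [and-rule on 2]
5. p, w0   [and-rule on 2]
6. not Dia (q and p), w1   [neg-Box-rule on 3: fresh world w1, w0Rw1]
7. not (q and p), w0   [neg-Dia-rule on 6 via w1Rw0]
8. not (q and p), w1   [neg-Dia-rule on 6 via w1Rw1]
9. not p, w0   [neg-and-rule on 7 (branches; this branch)]
Accessibility: w0Rw0, w0Rw1, w1Rw0, w1Rw1
Branch closes: p and not p both at w0.
Every branch closes; the branch above is one of them.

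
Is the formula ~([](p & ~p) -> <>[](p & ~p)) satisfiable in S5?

Unsatisfiable (every branch closes)

1. ~([](p & ~p) -> <>[](p & ~p)), 0
2. [](p & ~p), 0
3. ~<>[](p & ~p), 0
4. p & ~p, 0
5. p, 0
6. ~p, 0
Accessibility: 0R0
Branch closes: p and ~p both at 0.
All branches of the tableau close; one closing branch shown above.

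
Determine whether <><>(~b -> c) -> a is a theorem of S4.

Not valid

Tableau for the negation ~(<><>(~b -> c) -> a):
1. ~(<><>(~b -> c) -> a), w0
2. <><>(~b -> c), w0   [~->-rule on 1]
3. ~a, w0   [~->-rule on 1]
4. <>(~b -> c), w1   [<>-rule on 2: fresh world w1, w0Rw1]
5. ~b -> c, w2   [<>-rule on 4: fresh world w2, w1Rw2]
6. c, w2   [->-rule on 5 (branches; this branch)]
Accessibility: w0Rw0, w0Rw1, w0Rw2, w1Rw1, w1Rw2, w2Rw2
The negation has an open branch (countermodel exists).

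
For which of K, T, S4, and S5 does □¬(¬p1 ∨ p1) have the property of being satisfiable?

K

K-tableau for the formula:
1. □¬(¬p1 ∨ p1), w0
Complete open branch: satisfiable in K.
T-tableau for the formula:
1. □¬(¬p1 ∨ p1), w0
2. ¬(¬p1 ∨ p1), w0   [□-rule on 1 via w0Rw0]
3. p1, w0   [¬∨-rule on 2]
4. ¬p1, w0   [¬∨-rule on 2]
Accessibility: w0Rw0
Branch closes: p1 and ¬p1 both at w0.
Every branch closes (one shown): unsatisfiable in T, hence also in S4, S5 (every S4/S5-frame is a T-frame).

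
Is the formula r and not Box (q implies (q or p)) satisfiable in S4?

1. r and not Box (q implies (q or p)), 0
2. r, 0   [and-rule on 1]
3. not Box (q implies (q or p)), 0   [and-rule on 1]
4. not (q implies (q or p)), 1   [neg-Box-rule on 3: fresh world 1, 0R1]
5. q, 1   [neg-implies-rule on 4]
6. not (q or p), 1   [neg-implies-rule on 4]
7. not q, 1   [neg-or-rule on 6]
8. not p, 1   [neg-or-rule on 6]
Accessibility: 0R0, 0R1, 1R1
Branch closes: q and not q both at 1.
(One branch shown.) All branches close.

No, unsatisfiable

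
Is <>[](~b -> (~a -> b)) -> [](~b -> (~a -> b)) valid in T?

Not valid

Tableau for the negation ~(<>[](~b -> (~a -> b)) -> [](~b -> (~a -> b))):
1. ~(<>[](~b -> (~a -> b)) -> [](~b -> (~a -> b))), 0
2. <>[](~b -> (~a -> b)), 0   [~->-rule on 1]
3. ~[](~b -> (~a -> b)), 0   [~->-rule on 1]
4. [](~b -> (~a -> b)), 1   [<>-rule on 2: fresh world 1, 0R1]
5. ~b -> (~a -> b), 1   [[]-rule on 4 via 1R1]
6. ~a -> b, 1   [->-rule on 5 (branches; this branch)]
7. b, 1   [->-rule on 6 (branches; this branch)]
8. ~(~b -> (~a -> b)), 2   [~[]-rule on 3: fresh world 2, 0R2]
9. ~b, 2   [~->-rule on 8]
10. ~(~a -> b), 2   [~->-rule on 8]
11. ~a, 2   [~->-rule on 10]
Accessibility: 0R0, 0R1, 0R2, 1R1, 2R2
The negation has an open branch (countermodel exists).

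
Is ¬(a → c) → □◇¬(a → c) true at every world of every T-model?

No, not valid

Tableau for the negation ¬(¬(a → c) → □◇¬(a → c)):
1. ¬(¬(a → c) → □◇¬(a → c)), w0
2. ¬(a → c), w0
3. ¬□◇¬(a → c), w0
4. a, w0
5. ¬c, w0
6. ¬◇¬(a → c), w1
7. a → c, w1
8. c, w1
Accessibility: w0Rw0, w0Rw1, w1Rw1
The negation has an open branch (countermodel exists).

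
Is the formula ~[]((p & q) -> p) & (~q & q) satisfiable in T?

Unsatisfiable

1. ~[]((p & q) -> p) & (~q & q), w0
2. ~[]((p & q) -> p), w0
3. ~q & q, w0
4. ~q, w0
5. q, w0
Accessibility: w0Rw0
Branch closes: q and ~q both at w0.
All branches of the tableau close; one closing branch shown above.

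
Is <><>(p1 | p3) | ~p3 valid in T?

Tableau for the negation ~(<><>(p1 | p3) | ~p3):
1. ~(<><>(p1 | p3) | ~p3), 0
2. ~<><>(p1 | p3), 0   [~|-rule on 1]
3. p3, 0   [~|-rule on 1]
4. ~<>(p1 | p3), 0   [~<>-rule on 2 via 0R0]
5. ~(p1 | p3), 0   [~<>-rule on 4 via 0R0]
6. ~p1, 0   [~|-rule on 5]
7. ~p3, 0   [~|-rule on 5]
Accessibility: 0R0
Branch closes: p3 and ~p3 both at 0.
All branches of the negation close; one closing branch shown above.

Valid in T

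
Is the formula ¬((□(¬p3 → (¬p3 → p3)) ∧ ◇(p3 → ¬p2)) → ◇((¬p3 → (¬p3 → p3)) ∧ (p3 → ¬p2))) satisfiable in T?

1. ¬((□(¬p3 → (¬p3 → p3)) ∧ ◇(p3 → ¬p2)) → ◇((¬p3 → (¬p3 → p3)) ∧ (p3 → ¬p2))), u
2. □(¬p3 → (¬p3 → p3)) ∧ ◇(p3 → ¬p2), u
3. ¬◇((¬p3 → (¬p3 → p3)) ∧ (p3 → ¬p2)), u
4. □(¬p3 → (¬p3 → p3)), u
5. ◇(p3 → ¬p2), u
6. ¬((¬p3 → (¬p3 → p3)) ∧ (p3 → ¬p2)), u
7. ¬p3 → (¬p3 → p3), u
8. ¬(p3 → ¬p2), u
9. p3, u
10. p2, u
11. ¬p3 → p3, u
12. p3 → ¬p2, v
13. ¬((¬p3 → (¬p3 → p3)) ∧ (p3 → ¬p2)), v
14. ¬p3 → (¬p3 → p3), v
15. ¬p2, v
16. ¬(¬p3 → (¬p3 → p3)), v
17. ¬p3, v
18. ¬(¬p3 → p3), v
19. ¬p3 → p3, v
20. p3, v
Accessibility: uRu, uRv, vRv
Branch closes: p3 and ¬p3 both at v.
All branches of the tableau close; one closing branch shown above.

Unsatisfiable (every branch closes)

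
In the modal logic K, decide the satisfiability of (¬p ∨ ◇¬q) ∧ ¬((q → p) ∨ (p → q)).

No, unsatisfiable

1. (¬p ∨ ◇¬q) ∧ ¬((q → p) ∨ (p → q)), 0
2. ¬p ∨ ◇¬q, 0   [∧-rule on 1]
3. ¬((q → p) ∨ (p → q)), 0   [∧-rule on 1]
4. ¬(q → p), 0   [¬∨-rule on 3]
5. ¬(p → q), 0   [¬∨-rule on 3]
6. q, 0   [¬→-rule on 4]
7. ¬p, 0   [¬→-rule on 4]
8. p, 0   [¬→-rule on 5]
9. ¬q, 0   [¬→-rule on 5]
Branch closes: p and ¬p both at 0.
Every branch closes; the branch above is one of them.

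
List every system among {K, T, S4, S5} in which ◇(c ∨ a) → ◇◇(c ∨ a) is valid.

T-tableau for the negation ¬(◇(c ∨ a) → ◇◇(c ∨ a)):
1. ¬(◇(c ∨ a) → ◇◇(c ∨ a)), u
2. ◇(c ∨ a), u   [¬→-rule on 1]
3. ¬◇◇(c ∨ a), u   [¬→-rule on 1]
4. ¬◇(c ∨ a), u   [¬◇-rule on 3 via uRu]
5. ¬(c ∨ a), u   [¬◇-rule on 4 via uRu]
6. ¬c, u   [¬∨-rule on 5]
7. ¬a, u   [¬∨-rule on 5]
8. c ∨ a, v   [◇-rule on 2: fresh world v, uRv]
9. ¬◇(c ∨ a), v   [¬◇-rule on 3 via uRv]
10. ¬(c ∨ a), v   [¬◇-rule on 4 via uRv]
11. ¬c, v   [¬∨-rule on 10]
12. ¬a, v   [¬∨-rule on 10]
13. a, v   [∨-rule on 8 (branches; this branch)]
Accessibility: uRu, uRv, vRv
Branch closes: a and ¬a both at v.
Every branch closes (one shown): valid in T, hence also in S4, S5 (every theorem of T is a theorem of S4 and S5).
K-tableau for the negation ¬(◇(c ∨ a) → ◇◇(c ∨ a)):
1. ¬(◇(c ∨ a) → ◇◇(c ∨ a)), u
2. ◇(c ∨ a), u   [¬→-rule on 1]
3. ¬◇◇(c ∨ a), u   [¬→-rule on 1]
4. c ∨ a, v   [◇-rule on 2: fresh world v, uRv]
5. ¬◇(c ∨ a), v   [¬◇-rule on 3 via uRv]
6. a, v   [∨-rule on 4 (branches; this branch)]
Accessibility: uRv
Complete open branch: countermodel on a K-frame, so not valid in K.

T, S4, S5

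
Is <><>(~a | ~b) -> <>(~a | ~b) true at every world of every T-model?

Not valid

Tableau for the negation ~(<><>(~a | ~b) -> <>(~a | ~b)):
1. ~(<><>(~a | ~b) -> <>(~a | ~b)), w0
2. <><>(~a | ~b), w0
3. ~<>(~a | ~b), w0
4. ~(~a | ~b), w0
5. a, w0
6. b, w0
7. <>(~a | ~b), w1
8. ~(~a | ~b), w1
9. a, w1
10. b, w1
11. ~a | ~b, w2
12. ~b, w2
Accessibility: w0Rw0, w0Rw1, w1Rw1, w1Rw2, w2Rw2
The negation has an open branch (countermodel exists).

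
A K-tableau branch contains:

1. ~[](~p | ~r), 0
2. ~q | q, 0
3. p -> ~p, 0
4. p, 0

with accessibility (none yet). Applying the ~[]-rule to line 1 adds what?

a fresh world 1 with 0R1, and ~(~p | ~r) at 1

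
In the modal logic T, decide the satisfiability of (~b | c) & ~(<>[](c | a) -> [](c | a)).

Yes, satisfiable

1. (~b | c) & ~(<>[](c | a) -> [](c | a)), 0
2. ~b | c, 0
3. ~(<>[](c | a) -> [](c | a)), 0
4. <>[](c | a), 0
5. ~[](c | a), 0
6. c, 0
7. [](c | a), 1
8. c | a, 1
9. a, 1
10. ~(c | a), 2
11. ~c, 2
12. ~a, 2
Accessibility: 0R0, 0R1, 0R2, 1R1, 2R2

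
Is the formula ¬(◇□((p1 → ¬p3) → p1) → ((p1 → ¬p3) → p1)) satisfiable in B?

1. ¬(◇□((p1 → ¬p3) → p1) → ((p1 → ¬p3) → p1)), u
2. ◇□((p1 → ¬p3) → p1), u
3. ¬((p1 → ¬p3) → p1), u
4. p1 → ¬p3, u
5. ¬p1, u
6. ¬p3, u
7. □((p1 → ¬p3) → p1), v
8. (p1 → ¬p3) → p1, u
9. (p1 → ¬p3) → p1, v
10. ¬(p1 → ¬p3), u
11. p1, u
12. p3, u
Accessibility: uRu, uRv, vRu, vRv
Branch closes: p1 and ¬p1 both at u.
All branches of the tableau close; one closing branch shown above.

Unsatisfiable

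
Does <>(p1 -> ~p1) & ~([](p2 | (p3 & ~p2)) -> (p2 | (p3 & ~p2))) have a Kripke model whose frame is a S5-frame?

Unsatisfiable (every branch closes)

1. <>(p1 -> ~p1) & ~([](p2 | (p3 & ~p2)) -> (p2 | (p3 & ~p2))), w0
2. <>(p1 -> ~p1), w0
3. ~([](p2 | (p3 & ~p2)) -> (p2 | (p3 & ~p2))), w0
4. [](p2 | (p3 & ~p2)), w0
5. ~(p2 | (p3 & ~p2)), w0
6. ~p2, w0
7. ~(p3 & ~p2), w0
8. p2 | (p3 & ~p2), w0
9. ~p3, w0
10. p3 & ~p2, w0
11. p3, w0
Accessibility: w0Rw0
Branch closes: p3 and ~p3 both at w0.
All branches of the tableau close; one closing branch shown above.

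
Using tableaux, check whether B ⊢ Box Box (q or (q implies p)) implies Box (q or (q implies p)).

Tableau for the negation not (Box Box (q or (q implies p)) implies Box (q or (q implies p))):
1. not (Box Box (q or (q implies p)) implies Box (q or (q implies p))), 0
2. Box Box (q or (q implies p)), 0
3. not Box (q or (q implies p)), 0
4. Box (q or (q implies p)), 0
5. q or (q implies p), 0
6. q implies p, 0
7. p, 0
8. not (q or (q implies p)), 1
9. not q, 1
10. not (q implies p), 1
11. q, 1
12. not p, 1
Accessibility: 0R0, 0R1, 1R0, 1R1
Branch closes: q and not q both at 1.
Every branch of the negation's tableau closes; the branch above is one of them.

Valid in B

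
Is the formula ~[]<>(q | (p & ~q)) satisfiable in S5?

Satisfiable (open branch found)

1. ~[]<>(q | (p & ~q)), w0
2. ~<>(q | (p & ~q)), w1
3. ~(q | (p & ~q)), w0
4. ~q, w0
5. ~(p & ~q), w0
6. ~(q | (p & ~q)), w1
7. ~q, w1
8. ~(p & ~q), w1
9. ~p, w0
10. ~p, w1
Accessibility: w0Rw0, w0Rw1, w1Rw0, w1Rw1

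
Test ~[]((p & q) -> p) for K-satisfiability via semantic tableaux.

Unsatisfiable

1. ~[]((p & q) -> p), w0
2. ~((p & q) -> p), w1
3. p & q, w1
4. ~p, w1
5. p, w1
6. q, w1
Accessibility: w0Rw1
Branch closes: p and ~p both at w1.
All branches of the tableau close; one closing branch shown above.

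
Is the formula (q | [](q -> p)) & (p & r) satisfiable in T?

Yes, satisfiable

1. (q | [](q -> p)) & (p & r), 0
2. q | [](q -> p), 0
3. p & r, 0
4. p, 0
5. r, 0
6. [](q -> p), 0
7. q -> p, 0
Accessibility: 0R0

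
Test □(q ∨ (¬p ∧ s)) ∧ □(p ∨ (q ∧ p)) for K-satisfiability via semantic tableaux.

Satisfiable (open branch found)

1. □(q ∨ (¬p ∧ s)) ∧ □(p ∨ (q ∧ p)), 0
2. □(q ∨ (¬p ∧ s)), 0
3. □(p ∨ (q ∧ p)), 0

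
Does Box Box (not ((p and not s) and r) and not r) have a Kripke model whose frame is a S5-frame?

Satisfiable (open branch found)

1. Box Box (not ((p and not s) and r) and not r), 0
2. Box (not ((p and not s) and r) and not r), 0
3. not ((p and not s) and r) and not r, 0
4. not ((p and not s) and r), 0
5. not r, 0
Accessibility: 0R0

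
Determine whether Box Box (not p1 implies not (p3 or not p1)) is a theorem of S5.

Tableau for the negation not Box Box (not p1 implies not (p3 or not p1)):
1. not Box Box (not p1 implies not (p3 or not p1)), w0
2. not Box (not p1 implies not (p3 or not p1)), w1   [neg-Box-rule on 1: fresh world w1, w0Rw1]
3. not (not p1 implies not (p3 or not p1)), w2   [neg-Box-rule on 2: fresh world w2, w1Rw2]
4. not p1, w2   [neg-implies-rule on 3]
5. p3 or not p1, w2   [neg-implies-rule on 3]
Accessibility: w0Rw0, w0Rw1, w0Rw2, w1Rw0, w1Rw1, w1Rw2, w2Rw0, w2Rw1, w2Rw2
The negation has an open branch (countermodel exists).

Invalid (countermodel exists)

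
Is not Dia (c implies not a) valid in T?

Tableau for the negation Dia (c implies not a):
1. Dia (c implies not a), 0
2. c implies not a, 1
3. not a, 1
Accessibility: 0R0, 0R1, 1R1
The negation has an open branch (countermodel exists).

Invalid (countermodel exists)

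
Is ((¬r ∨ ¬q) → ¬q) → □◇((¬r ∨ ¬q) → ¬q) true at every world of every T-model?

Invalid (countermodel exists)

Tableau for the negation ¬(((¬r ∨ ¬q) → ¬q) → □◇((¬r ∨ ¬q) → ¬q)):
1. ¬(((¬r ∨ ¬q) → ¬q) → □◇((¬r ∨ ¬q) → ¬q)), u
2. (¬r ∨ ¬q) → ¬q, u   [¬→-rule on 1]
3. ¬□◇((¬r ∨ ¬q) → ¬q), u   [¬→-rule on 1]
4. ¬q, u   [→-rule on 2 (branches; this branch)]
5. ¬◇((¬r ∨ ¬q) → ¬q), v   [¬□-rule on 3: fresh world v, uRv]
6. ¬((¬r ∨ ¬q) → ¬q), v   [¬◇-rule on 5 via vRv]
7. ¬r ∨ ¬q, v   [¬→-rule on 6]
8. q, v   [¬→-rule on 6]
9. ¬r, v   [∨-rule on 7 (branches; this branch)]
Accessibility: uRu, uRv, vRv
The negation has an open branch (countermodel exists).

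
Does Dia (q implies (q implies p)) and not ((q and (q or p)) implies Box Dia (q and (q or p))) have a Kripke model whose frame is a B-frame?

Unsatisfiable

1. Dia (q implies (q implies p)) and not ((q and (q or p)) implies Box Dia (q and (q or p))), 0
2. Dia (q implies (q implies p)), 0   [and-rule on 1]
3. not ((q and (q or p)) implies Box Dia (q and (q or p))), 0   [and-rule on 1]
4. q and (q or p), 0   [neg-implies-rule on 3]
5. not Box Dia (q and (q or p)), 0   [neg-implies-rule on 3]
6. q, 0   [and-rule on 4]
7. q or p, 0   [and-rule on 4]
8. p, 0   [or-rule on 7 (branches; this branch)]
9. q implies (q implies p), 1   [Dia-rule on 2: fresh world 1, 0R1]
10. q implies p, 1   [implies-rule on 9 (branches; this branch)]
11. p, 1   [implies-rule on 10 (branches; this branch)]
12. not Dia (q and (q or p)), 2   [neg-Box-rule on 5: fresh world 2, 0R2]
13. not (q and (q or p)), 0   [neg-Dia-rule on 12 via 2R0]
14. not (q and (q or p)), 2   [neg-Dia-rule on 12 via 2R2]
15. not (q or p), 0   [neg-and-rule on 13 (branches; this branch)]
16. not q, 0   [neg-or-rule on 15]
17. not p, 0   [neg-or-rule on 15]
Accessibility: 0R0, 0R1, 0R2, 1R0, 1R1, 2R0, 2R2
Branch closes: q and not q both at 0.
All branches of the tableau close; one closing branch shown above.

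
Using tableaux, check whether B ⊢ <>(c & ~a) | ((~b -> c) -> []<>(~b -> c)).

Tableau for the negation ~(<>(c & ~a) | ((~b -> c) -> []<>(~b -> c))):
1. ~(<>(c & ~a) | ((~b -> c) -> []<>(~b -> c))), 0
2. ~<>(c & ~a), 0
3. ~((~b -> c) -> []<>(~b -> c)), 0
4. ~b -> c, 0
5. ~[]<>(~b -> c), 0
6. ~(c & ~a), 0
7. c, 0
8. a, 0
9. ~<>(~b -> c), 1
10. ~(c & ~a), 1
11. ~(~b -> c), 0
12. ~b, 0
13. ~c, 0
Accessibility: 0R0, 0R1, 1R0, 1R1
Branch closes: c and ~c both at 0.
All branches of the negation close; one closing branch shown above.

Valid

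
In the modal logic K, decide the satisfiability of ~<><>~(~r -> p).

1. ~<><>~(~r -> p), 0

Satisfiable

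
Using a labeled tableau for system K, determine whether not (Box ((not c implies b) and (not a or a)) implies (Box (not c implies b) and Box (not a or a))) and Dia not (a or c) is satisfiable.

No, unsatisfiable

1. not (Box ((not c implies b) and (not a or a)) implies (Box (not c implies b) and Box (not a or a))) and Dia not (a or c), w0
2. not (Box ((not c implies b) and (not a or a)) implies (Box (not c implies b) and Box (not a or a))), w0   [and-rule on 1]
3. Dia not (a or c), w0   [and-rule on 1]
4. Box ((not c implies b) and (not a or a)), w0   [neg-implies-rule on 2]
5. not (Box (not c implies b) and Box (not a or a)), w0   [neg-implies-rule on 2]
6. not Box (not c implies b), w0   [neg-and-rule on 5 (branches; this branch)]
7. not (a or c), w1   [Dia-rule on 3: fresh world w1, w0Rw1]
8. not a, w1   [neg-or-rule on 7]
9. not c, w1   [neg-or-rule on 7]
10. (not c implies b) and (not a or a), w1   [Box-rule on 4 via w0Rw1]
11. not c implies b, w1   [and-rule on 10]
12. not a or a, w1   [and-rule on 10]
13. b, w1   [implies-rule on 11 (branches; this branch)]
14. not (not c implies b), w2   [neg-Box-rule on 6: fresh world w2, w0Rw2]
15. not c, w2   [neg-implies-rule on 14]
16. not b, w2   [neg-implies-rule on 14]
17. (not c implies b) and (not a or a), w2   [Box-rule on 4 via w0Rw2]
18. not c implies b, w2   [and-rule on 17]
19. not a or a, w2   [and-rule on 17]
20. b, w2   [implies-rule on 18 (branches; this branch)]
Accessibility: w0Rw1, w0Rw2
Branch closes: b and not b both at w2.
All branches of the tableau close; one closing branch shown above.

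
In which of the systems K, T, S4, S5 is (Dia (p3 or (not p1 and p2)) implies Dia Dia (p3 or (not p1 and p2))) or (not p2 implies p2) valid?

T, S4, S5

K-tableau for the negation not ((Dia (p3 or (not p1 and p2)) implies Dia Dia (p3 or (not p1 and p2))) or (not p2 implies p2)):
1. not ((Dia (p3 or (not p1 and p2)) implies Dia Dia (p3 or (not p1 and p2))) or (not p2 implies p2)), w0
2. not (Dia (p3 or (not p1 and p2)) implies Dia Dia (p3 or (not p1 and p2))), w0   [neg-or-rule on 1]
3. not (not p2 implies p2), w0   [neg-or-rule on 1]
4. Dia (p3 or (not p1 and p2)), w0   [neg-implies-rule on 2]
5. not Dia Dia (p3 or (not p1 and p2)), w0   [neg-implies-rule on 2]
6. not p2, w0   [neg-implies-rule on 3]
7. p3 or (not p1 and p2), w1   [Dia-rule on 4: fresh world w1, w0Rw1]
8. not Dia (p3 or (not p1 and p2)), w1   [neg-Dia-rule on 5 via w0Rw1]
9. not p1 and p2, w1   [or-rule on 7 (branches; this branch)]
10. not p1, w1   [and-rule on 9]
11. p2, w1   [and-rule on 9]
Accessibility: w0Rw1
Complete open branch: countermodel on a K-frame, so not valid in K.
T-tableau for the negation not ((Dia (p3 or (not p1 and p2)) implies Dia Dia (p3 or (not p1 and p2))) or (not p2 implies p2)):
1. not ((Dia (p3 or (not p1 and p2)) implies Dia Dia (p3 or (not p1 and p2))) or (not p2 implies p2)), w0
2. not (Dia (p3 or (not p1 and p2)) implies Dia Dia (p3 or (not p1 and p2))), w0   [neg-or-rule on 1]
3. not (not p2 implies p2), w0   [neg-or-rule on 1]
4. Dia (p3 or (not p1 and p2)), w0   [neg-implies-rule on 2]
5. not Dia Dia (p3 or (not p1 and p2)), w0   [neg-implies-rule on 2]
6. not p2, w0   [neg-implies-rule on 3]
7. not Dia (p3 or (not p1 and p2)), w0   [neg-Dia-rule on 5 via w0Rw0]
8. not (p3 or (not p1 and p2)), w0   [neg-Dia-rule on 7 via w0Rw0]
9. not p3, w0   [neg-or-rule on 8]
10. not (not p1 and p2), w0   [neg-or-rule on 8]
11. p3 or (not p1 and p2), w1   [Dia-rule on 4: fresh world w1, w0Rw1]
12. not Dia (p3 or (not p1 and p2)), w1   [neg-Dia-rule on 5 via w0Rw1]
13. not (p3 or (not p1 and p2)), w1   [neg-Dia-rule on 7 via w0Rw1]
14. not p3, w1   [neg-or-rule on 13]
15. not (not p1 and p2), w1   [neg-or-rule on 13]
16. not p1 and p2, w1   [or-rule on 11 (branches; this branch)]
17. not p1, w1   [and-rule on 16]
18. p2, w1   [and-rule on 16]
19. not p2, w1   [neg-and-rule on 15 (branches; this branch)]
Accessibility: w0Rw0, w0Rw1, w1Rw1
Branch closes: p2 and not p2 both at w1.
Every branch closes (one shown): valid in T, hence also in S4, S5 (every theorem of T is a theorem of S4 and S5).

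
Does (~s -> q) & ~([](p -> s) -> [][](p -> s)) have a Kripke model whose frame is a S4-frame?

1. (~s -> q) & ~([](p -> s) -> [][](p -> s)), w0
2. ~s -> q, w0
3. ~([](p -> s) -> [][](p -> s)), w0
4. [](p -> s), w0
5. ~[][](p -> s), w0
6. p -> s, w0
7. q, w0
8. s, w0
9. ~[](p -> s), w1
10. p -> s, w1
11. s, w1
12. ~(p -> s), w2
13. p, w2
14. ~s, w2
15. p -> s, w2
16. s, w2
Accessibility: w0Rw0, w0Rw1, w0Rw2, w1Rw1, w1Rw2, w2Rw2
Branch closes: s and ~s both at w2.
All branches of the tableau close; one closing branch shown above.

No, unsatisfiable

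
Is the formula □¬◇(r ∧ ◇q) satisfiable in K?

1. □¬◇(r ∧ ◇q), u

Satisfiable (open branch found)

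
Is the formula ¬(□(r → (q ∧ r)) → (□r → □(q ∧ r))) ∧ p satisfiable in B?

1. ¬(□(r → (q ∧ r)) → (□r → □(q ∧ r))) ∧ p, 0
2. ¬(□(r → (q ∧ r)) → (□r → □(q ∧ r))), 0   [∧-rule on 1]
3. p, 0   [∧-rule on 1]
4. □(r → (q ∧ r)), 0   [¬→-rule on 2]
5. ¬(□r → □(q ∧ r)), 0   [¬→-rule on 2]
6. □r, 0   [¬→-rule on 5]
7. ¬□(q ∧ r), 0   [¬→-rule on 5]
8. r → (q ∧ r), 0   [□-rule on 4 via 0R0]
9. r, 0   [□-rule on 6 via 0R0]
10. q ∧ r, 0   [→-rule on 8 (branches; this branch)]
11. q, 0   [∧-rule on 10]
12. ¬(q ∧ r), 1   [¬□-rule on 7: fresh world 1, 0R1]
13. r → (q ∧ r), 1   [□-rule on 4 via 0R1]
14. r, 1   [□-rule on 6 via 0R1]
15. ¬q, 1   [¬∧-rule on 12 (branches; this branch)]
16. q ∧ r, 1   [→-rule on 13 (branches; this branch)]
17. q, 1   [∧-rule on 16]
Accessibility: 0R0, 0R1, 1R0, 1R1
Branch closes: q and ¬q both at 1.
All branches of the tableau close; one closing branch shown above.

Unsatisfiable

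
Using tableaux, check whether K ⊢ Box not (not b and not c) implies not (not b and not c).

Tableau for the negation not (Box not (not b and not c) implies not (not b and not c)):
1. not (Box not (not b and not c) implies not (not b and not c)), w0
2. Box not (not b and not c), w0
3. not b and not c, w0
4. not b, w0
5. not c, w0
The negation has an open branch (countermodel exists).

No, not valid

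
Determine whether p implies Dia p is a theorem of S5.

Valid

Tableau for the negation not (p implies Dia p):
1. not (p implies Dia p), w0
2. p, w0
3. not Dia p, w0
4. not p, w0
Accessibility: w0Rw0
Branch closes: p and not p both at w0.
Every branch of the negation's tableau closes; the branch above is one of them.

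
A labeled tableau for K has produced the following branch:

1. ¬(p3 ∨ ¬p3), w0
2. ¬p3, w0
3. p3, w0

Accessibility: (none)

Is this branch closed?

Both p3 and ¬p3 appear at w0.

Yes, closed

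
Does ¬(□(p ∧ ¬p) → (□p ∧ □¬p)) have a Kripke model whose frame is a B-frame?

Unsatisfiable

1. ¬(□(p ∧ ¬p) → (□p ∧ □¬p)), 0
2. □(p ∧ ¬p), 0
3. ¬(□p ∧ □¬p), 0
4. p ∧ ¬p, 0
5. p, 0
6. ¬p, 0
Accessibility: 0R0
Branch closes: p and ¬p both at 0.
(One branch shown.) All branches close.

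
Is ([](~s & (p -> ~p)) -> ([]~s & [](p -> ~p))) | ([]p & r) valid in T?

Valid

Tableau for the negation ~(([](~s & (p -> ~p)) -> ([]~s & [](p -> ~p))) | ([]p & r)):
1. ~(([](~s & (p -> ~p)) -> ([]~s & [](p -> ~p))) | ([]p & r)), 0
2. ~([](~s & (p -> ~p)) -> ([]~s & [](p -> ~p))), 0   [~|-rule on 1]
3. ~([]p & r), 0   [~|-rule on 1]
4. [](~s & (p -> ~p)), 0   [~->-rule on 2]
5. ~([]~s & [](p -> ~p)), 0   [~->-rule on 2]
6. ~s & (p -> ~p), 0   [[]-rule on 4 via 0R0]
7. ~s, 0   [&-rule on 6]
8. p -> ~p, 0   [&-rule on 6]
9. ~[]p, 0   [~&-rule on 3 (branches; this branch)]
10. ~[](p -> ~p), 0   [~&-rule on 5 (branches; this branch)]
11. ~p, 0   [->-rule on 8 (branches; this branch)]
12. ~p, 1   [~[]-rule on 9: fresh world 1, 0R1]
13. ~s & (p -> ~p), 1   [[]-rule on 4 via 0R1]
14. ~s, 1   [&-rule on 13]
15. p -> ~p, 1   [&-rule on 13]
16. ~(p -> ~p), 2   [~[]-rule on 10: fresh world 2, 0R2]
17. p, 2   [~->-rule on 16]
18. ~s & (p -> ~p), 2   [[]-rule on 4 via 0R2]
19. ~s, 2   [&-rule on 18]
20. p -> ~p, 2   [&-rule on 18]
21. ~p, 2   [->-rule on 20 (branches; this branch)]
Accessibility: 0R0, 0R1, 0R2, 1R1, 2R2
Branch closes: p and ~p both at 2.
Every branch of the negation's tableau closes; the branch above is one of them.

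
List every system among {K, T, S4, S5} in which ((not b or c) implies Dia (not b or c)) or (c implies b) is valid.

T, S4, S5

K-tableau for the negation not (((not b or c) implies Dia (not b or c)) or (c implies b)):
1. not (((not b or c) implies Dia (not b or c)) or (c implies b)), u
2. not ((not b or c) implies Dia (not b or c)), u
3. not (c implies b), u
4. not b or c, u
5. not Dia (not b or c), u
6. c, u
7. not b, u
Complete open branch: countermodel on a K-frame, so not valid in K.
T-tableau for the negation not (((not b or c) implies Dia (not b or c)) or (c implies b)):
1. not (((not b or c) implies Dia (not b or c)) or (c implies b)), u
2. not ((not b or c) implies Dia (not b or c)), u
3. not (c implies b), u
4. not b or c, u
5. not Dia (not b or c), u
6. c, u
7. not b, u
8. not (not b or c), u
9. b, u
10. not c, u
Accessibility: uRu
Branch closes: b and not b both at u.
Every branch closes (one shown): valid in T, hence also in S4, S5 (every theorem of T is a theorem of S4 and S5).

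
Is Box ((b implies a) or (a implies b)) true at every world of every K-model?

Yes, valid

Tableau for the negation not Box ((b implies a) or (a implies b)):
1. not Box ((b implies a) or (a implies b)), w0
2. not ((b implies a) or (a implies b)), w1
3. not (b implies a), w1
4. not (a implies b), w1
5. b, w1
6. not a, w1
7. a, w1
8. not b, w1
Accessibility: w0Rw1
Branch closes: a and not a both at w1.
All branches of the negation close; one closing branch shown above.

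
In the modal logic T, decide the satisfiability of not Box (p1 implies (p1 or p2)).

1. not Box (p1 implies (p1 or p2)), 0
2. not (p1 implies (p1 or p2)), 1
3. p1, 1
4. not (p1 or p2), 1
5. not p1, 1
6. not p2, 1
Accessibility: 0R0, 0R1, 1R1
Branch closes: p1 and not p1 both at 1.
Every branch closes; the branch above is one of them.

No, unsatisfiable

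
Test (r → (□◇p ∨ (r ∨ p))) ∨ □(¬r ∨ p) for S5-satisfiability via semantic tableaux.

1. (r → (□◇p ∨ (r ∨ p))) ∨ □(¬r ∨ p), w0
2. □(¬r ∨ p), w0   [∨-rule on 1 (branches; this branch)]
3. ¬r ∨ p, w0   [□-rule on 2 via w0Rw0]
4. p, w0   [∨-rule on 3 (branches; this branch)]
Accessibility: w0Rw0

Satisfiable (open branch found)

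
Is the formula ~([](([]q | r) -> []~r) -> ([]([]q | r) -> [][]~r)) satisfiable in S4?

1. ~([](([]q | r) -> []~r) -> ([]([]q | r) -> [][]~r)), u
2. [](([]q | r) -> []~r), u
3. ~([]([]q | r) -> [][]~r), u
4. []([]q | r), u
5. ~[][]~r, u
6. ([]q | r) -> []~r, u
7. []q | r, u
8. []~r, u
9. ~r, u
10. []q, u
11. q, u
12. ~[]~r, v
13. ([]q | r) -> []~r, v
14. []q | r, v
15. ~r, v
16. q, v
17. ~([]q | r), v
18. ~[]q, v
19. []q, v
20. r, w
21. ([]q | r) -> []~r, w
22. []q | r, w
23. ~r, w
Accessibility: uRu, uRv, uRw, vRv, vRw, wRw
Branch closes: r and ~r both at w.
(One branch shown.) All branches close.

Unsatisfiable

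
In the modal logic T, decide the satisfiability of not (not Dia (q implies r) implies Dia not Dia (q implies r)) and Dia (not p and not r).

Unsatisfiable

1. not (not Dia (q implies r) implies Dia not Dia (q implies r)) and Dia (not p and not r), w0
2. not (not Dia (q implies r) implies Dia not Dia (q implies r)), w0
3. Dia (not p and not r), w0
4. not Dia (q implies r), w0
5. not Dia not Dia (q implies r), w0
6. not (q implies r), w0
7. q, w0
8. not r, w0
9. Dia (q implies r), w0
10. not p and not r, w1
11. not p, w1
12. not r, w1
13. not (q implies r), w1
14. q, w1
15. Dia (q implies r), w1
16. q implies r, w2
17. not (q implies r), w2
18. q, w2
19. not r, w2
20. Dia (q implies r), w2
21. r, w2
Accessibility: w0Rw0, w0Rw1, w0Rw2, w1Rw1, w2Rw2
Branch closes: r and not r both at w2.
(One branch shown.) All branches close.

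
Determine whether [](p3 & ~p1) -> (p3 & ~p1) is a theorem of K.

No, not valid

Tableau for the negation ~([](p3 & ~p1) -> (p3 & ~p1)):
1. ~([](p3 & ~p1) -> (p3 & ~p1)), u
2. [](p3 & ~p1), u
3. ~(p3 & ~p1), u
4. p1, u
The negation has an open branch (countermodel exists).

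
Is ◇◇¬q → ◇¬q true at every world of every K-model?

Tableau for the negation ¬(◇◇¬q → ◇¬q):
1. ¬(◇◇¬q → ◇¬q), w0
2. ◇◇¬q, w0
3. ¬◇¬q, w0
4. ◇¬q, w1
5. q, w1
6. ¬q, w2
Accessibility: w0Rw1, w1Rw2
The negation has an open branch (countermodel exists).

Not valid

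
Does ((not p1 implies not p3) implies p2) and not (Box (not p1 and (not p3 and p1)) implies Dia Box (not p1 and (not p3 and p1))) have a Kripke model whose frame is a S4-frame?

No, unsatisfiable

1. ((not p1 implies not p3) implies p2) and not (Box (not p1 and (not p3 and p1)) implies Dia Box (not p1 and (not p3 and p1))), w0
2. (not p1 implies not p3) implies p2, w0   [and-rule on 1]
3. not (Box (not p1 and (not p3 and p1)) implies Dia Box (not p1 and (not p3 and p1))), w0   [and-rule on 1]
4. Box (not p1 and (not p3 and p1)), w0   [neg-implies-rule on 3]
5. not Dia Box (not p1 and (not p3 and p1)), w0   [neg-implies-rule on 3]
6. not p1 and (not p3 and p1), w0   [Box-rule on 4 via w0Rw0]
7. not p1, w0   [and-rule on 6]
8. not p3 and p1, w0   [and-rule on 6]
9. not p3, w0   [and-rule on 8]
10. p1, w0   [and-rule on 8]
Accessibility: w0Rw0
Branch closes: p1 and not p1 both at w0.
All branches of the tableau close; one closing branch shown above.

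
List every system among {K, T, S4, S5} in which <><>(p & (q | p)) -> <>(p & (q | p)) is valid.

T-tableau for the negation ~(<><>(p & (q | p)) -> <>(p & (q | p))):
1. ~(<><>(p & (q | p)) -> <>(p & (q | p))), 0
2. <><>(p & (q | p)), 0
3. ~<>(p & (q | p)), 0
4. ~(p & (q | p)), 0
5. ~(q | p), 0
6. ~q, 0
7. ~p, 0
8. <>(p & (q | p)), 1
9. ~(p & (q | p)), 1
10. ~(q | p), 1
11. ~q, 1
12. ~p, 1
13. p & (q | p), 2
14. p, 2
15. q | p, 2
Accessibility: 0R0, 0R1, 1R1, 1R2, 2R2
Complete open branch: countermodel on a T-frame, so not valid in T, nor in K (the same frame is also a K-frame).
S4-tableau for the negation ~(<><>(p & (q | p)) -> <>(p & (q | p))):
1. ~(<><>(p & (q | p)) -> <>(p & (q | p))), 0
2. <><>(p & (q | p)), 0
3. ~<>(p & (q | p)), 0
4. ~(p & (q | p)), 0
5. ~(q | p), 0
6. ~q, 0
7. ~p, 0
8. <>(p & (q | p)), 1
9. ~(p & (q | p)), 1
10. ~(q | p), 1
11. ~q, 1
12. ~p, 1
13. p & (q | p), 2
14. p, 2
15. q | p, 2
16. ~(p & (q | p)), 2
17. ~(q | p), 2
18. ~q, 2
19. ~p, 2
Accessibility: 0R0, 0R1, 0R2, 1R1, 1R2, 2R2
Branch closes: p and ~p both at 2.
Every branch closes (one shown): valid in S4, hence also in S5 (every theorem of S4 is a theorem of S5).

S4, S5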